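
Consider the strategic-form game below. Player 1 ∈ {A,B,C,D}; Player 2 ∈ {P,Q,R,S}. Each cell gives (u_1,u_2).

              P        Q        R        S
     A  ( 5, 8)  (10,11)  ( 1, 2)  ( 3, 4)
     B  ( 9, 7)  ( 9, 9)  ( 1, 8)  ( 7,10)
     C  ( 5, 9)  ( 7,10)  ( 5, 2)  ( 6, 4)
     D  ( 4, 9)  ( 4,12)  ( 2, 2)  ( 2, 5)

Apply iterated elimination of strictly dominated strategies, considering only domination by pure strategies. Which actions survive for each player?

P1 drop D (C beats it: P:5>4 Q:7>4 R:5>2 S:6>2)
P2 drop P (Q beats it: A:11>8 B:9>7 C:10>9)
P2 drop R (Q beats it: A:11>2 B:9>8 C:10>2)
P1 drop C (B beats it: Q:9>7 S:7>6)
P1→{A,B} P2→{Q,S}

Remaining: P1:{A,B} P2:{Q,S}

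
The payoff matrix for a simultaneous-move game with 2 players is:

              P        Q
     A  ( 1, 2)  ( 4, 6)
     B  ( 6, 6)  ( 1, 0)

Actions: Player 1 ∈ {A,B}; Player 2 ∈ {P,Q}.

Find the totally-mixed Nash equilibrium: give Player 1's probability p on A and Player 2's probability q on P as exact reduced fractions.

P1 indiff ⇒ q·1+(1-q)·4 = q·6+(1-q)·1 ⇒ q(-5) = (1-q)(-3) ⇒ q = 3/8
P2 indiff ⇒ p·2+(1-p)·6 = p·6+(1-p)·0 ⇒ p(-4) = (1-p)(-6) ⇒ p = 3/5

(p,q) = (3/5, 3/8)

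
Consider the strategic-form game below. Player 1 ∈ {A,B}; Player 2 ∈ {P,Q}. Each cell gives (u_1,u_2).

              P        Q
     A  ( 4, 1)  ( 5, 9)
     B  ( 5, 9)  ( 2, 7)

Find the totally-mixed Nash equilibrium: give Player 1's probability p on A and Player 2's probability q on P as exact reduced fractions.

(p,q) = (1/5, 3/4)

P1 indiff ⇒ q·4+(1-q)·5 = q·5+(1-q)·2 ⇒ q(-1) = (1-q)(-3) ⇒ q = 3/4
P2 indiff ⇒ p·1+(1-p)·9 = p·9+(1-p)·7 ⇒ p(-8) = (1-p)(-2) ⇒ p = 1/5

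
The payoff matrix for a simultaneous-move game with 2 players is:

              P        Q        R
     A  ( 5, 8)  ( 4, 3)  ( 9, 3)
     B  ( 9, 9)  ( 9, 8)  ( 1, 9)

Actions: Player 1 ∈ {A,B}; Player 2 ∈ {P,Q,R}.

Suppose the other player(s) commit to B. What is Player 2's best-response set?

BR_2 = {P,R}

u_2(P vs B) = 9
u_2(Q vs B) = 8
u_2(R vs B) = 9
max payoff 9 at {P,R}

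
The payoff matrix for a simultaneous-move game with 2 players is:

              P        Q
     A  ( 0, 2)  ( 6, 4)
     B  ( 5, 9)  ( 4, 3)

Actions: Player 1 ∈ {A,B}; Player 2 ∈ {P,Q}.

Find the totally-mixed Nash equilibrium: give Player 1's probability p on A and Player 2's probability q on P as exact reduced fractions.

p=3/4, q=2/7

P1 indiff ⇒ q·0+(1-q)·6 = q·5+(1-q)·4 ⇒ q(-5) = (1-q)(-2) ⇒ q = 2/7
P2 indiff ⇒ p·2+(1-p)·9 = p·4+(1-p)·3 ⇒ p(-2) = (1-p)(-6) ⇒ p = 3/4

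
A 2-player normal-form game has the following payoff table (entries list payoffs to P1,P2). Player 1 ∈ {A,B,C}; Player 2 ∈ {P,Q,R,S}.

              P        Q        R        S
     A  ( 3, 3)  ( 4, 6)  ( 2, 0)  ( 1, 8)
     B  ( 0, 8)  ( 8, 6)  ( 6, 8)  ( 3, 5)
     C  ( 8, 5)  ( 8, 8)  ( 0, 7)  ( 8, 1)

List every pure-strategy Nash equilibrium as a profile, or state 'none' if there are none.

PSNE = {(B,R), (C,Q)}

(A,P): not NE [P1→C gives 8>3; P2→S gives 8>3]
(A,Q): not NE [P1→C gives 8>4; P2→S gives 8>6]
(A,R): not NE [P1→B gives 6>2; P2→S gives 8>0]
(A,S): not NE [P1→C gives 8>1]
(B,P): not NE [P1→C gives 8>0]
(B,Q): not NE [P2→R gives 8>6]
(B,R): NE
(B,S): not NE [P1→C gives 8>3; P2→R gives 8>5]
(C,P): not NE [P2→Q gives 8>5]
(C,Q): NE
(C,R): not NE [P1→B gives 6>0; P2→Q gives 8>7]
(C,S): not NE [P2→Q gives 8>1]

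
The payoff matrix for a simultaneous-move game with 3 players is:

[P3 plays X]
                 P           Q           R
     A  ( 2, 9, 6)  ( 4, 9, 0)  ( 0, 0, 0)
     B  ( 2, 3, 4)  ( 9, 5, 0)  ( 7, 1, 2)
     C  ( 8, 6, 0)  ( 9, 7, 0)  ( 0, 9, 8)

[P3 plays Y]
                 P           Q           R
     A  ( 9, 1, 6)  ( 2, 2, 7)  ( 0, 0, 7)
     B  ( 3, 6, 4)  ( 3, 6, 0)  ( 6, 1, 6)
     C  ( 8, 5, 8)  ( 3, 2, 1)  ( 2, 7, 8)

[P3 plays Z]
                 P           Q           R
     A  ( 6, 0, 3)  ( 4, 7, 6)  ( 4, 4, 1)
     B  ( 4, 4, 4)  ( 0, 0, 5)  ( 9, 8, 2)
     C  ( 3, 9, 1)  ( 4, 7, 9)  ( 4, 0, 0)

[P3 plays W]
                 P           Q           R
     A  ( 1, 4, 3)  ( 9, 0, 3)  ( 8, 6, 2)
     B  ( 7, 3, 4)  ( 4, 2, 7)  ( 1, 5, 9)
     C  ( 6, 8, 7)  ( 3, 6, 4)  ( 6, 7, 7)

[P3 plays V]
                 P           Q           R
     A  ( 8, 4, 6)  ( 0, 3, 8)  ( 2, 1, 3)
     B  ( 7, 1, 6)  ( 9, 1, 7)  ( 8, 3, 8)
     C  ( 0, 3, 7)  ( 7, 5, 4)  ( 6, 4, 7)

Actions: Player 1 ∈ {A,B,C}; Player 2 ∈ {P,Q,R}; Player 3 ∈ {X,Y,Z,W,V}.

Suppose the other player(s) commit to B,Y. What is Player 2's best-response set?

u_2(P vs B,Y) = 6
u_2(Q vs B,Y) = 6
u_2(R vs B,Y) = 1
max payoff 6 at {P,Q}

argmax u_2 = {P,Q}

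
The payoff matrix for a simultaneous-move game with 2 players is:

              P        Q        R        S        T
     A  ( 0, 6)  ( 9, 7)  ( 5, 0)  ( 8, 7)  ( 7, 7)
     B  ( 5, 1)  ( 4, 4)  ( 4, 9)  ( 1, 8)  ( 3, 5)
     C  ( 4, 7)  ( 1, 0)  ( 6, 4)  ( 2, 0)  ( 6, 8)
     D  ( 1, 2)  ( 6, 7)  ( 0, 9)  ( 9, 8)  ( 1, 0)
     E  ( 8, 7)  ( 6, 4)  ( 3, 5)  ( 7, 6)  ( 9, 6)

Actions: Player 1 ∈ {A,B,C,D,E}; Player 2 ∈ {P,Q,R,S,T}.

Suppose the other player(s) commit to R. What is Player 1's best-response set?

argmax u_1 = {C}

u_1(A vs R) = 5
u_1(B vs R) = 4
u_1(C vs R) = 6
u_1(D vs R) = 0
u_1(E vs R) = 3
max payoff 6 at {C}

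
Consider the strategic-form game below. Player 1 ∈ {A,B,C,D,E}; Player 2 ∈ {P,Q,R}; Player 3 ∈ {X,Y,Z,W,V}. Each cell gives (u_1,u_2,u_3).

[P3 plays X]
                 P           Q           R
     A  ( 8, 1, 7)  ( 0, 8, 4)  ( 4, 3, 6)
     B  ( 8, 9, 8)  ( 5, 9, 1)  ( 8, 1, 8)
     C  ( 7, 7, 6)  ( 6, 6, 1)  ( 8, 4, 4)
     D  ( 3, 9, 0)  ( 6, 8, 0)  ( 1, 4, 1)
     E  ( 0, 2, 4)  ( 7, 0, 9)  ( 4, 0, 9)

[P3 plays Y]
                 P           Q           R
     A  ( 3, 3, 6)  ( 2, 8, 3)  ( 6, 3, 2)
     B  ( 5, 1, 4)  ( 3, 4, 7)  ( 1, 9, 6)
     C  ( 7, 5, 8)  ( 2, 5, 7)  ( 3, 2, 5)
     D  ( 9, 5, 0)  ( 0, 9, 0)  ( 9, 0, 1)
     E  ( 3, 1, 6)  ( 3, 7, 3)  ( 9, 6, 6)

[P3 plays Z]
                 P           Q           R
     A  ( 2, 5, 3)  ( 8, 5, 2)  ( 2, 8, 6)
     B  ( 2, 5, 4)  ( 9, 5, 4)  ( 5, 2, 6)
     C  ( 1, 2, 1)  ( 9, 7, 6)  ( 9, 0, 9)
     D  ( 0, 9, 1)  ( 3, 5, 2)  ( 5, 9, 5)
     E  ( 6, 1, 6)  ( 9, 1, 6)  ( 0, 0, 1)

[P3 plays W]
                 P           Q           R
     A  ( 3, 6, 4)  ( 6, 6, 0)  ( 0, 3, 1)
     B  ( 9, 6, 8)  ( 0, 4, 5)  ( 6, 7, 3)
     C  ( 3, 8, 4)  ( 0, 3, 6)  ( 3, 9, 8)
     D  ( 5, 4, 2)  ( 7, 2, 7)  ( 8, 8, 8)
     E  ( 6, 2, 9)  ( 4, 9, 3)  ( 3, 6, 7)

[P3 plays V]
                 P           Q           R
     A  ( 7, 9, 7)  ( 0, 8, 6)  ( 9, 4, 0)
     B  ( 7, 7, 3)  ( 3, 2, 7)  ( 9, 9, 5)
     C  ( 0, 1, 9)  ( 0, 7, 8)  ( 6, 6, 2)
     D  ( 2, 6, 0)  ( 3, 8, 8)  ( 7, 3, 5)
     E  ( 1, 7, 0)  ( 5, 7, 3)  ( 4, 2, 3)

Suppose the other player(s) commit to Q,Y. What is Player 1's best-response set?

u_1(A vs Q,Y) = 2
u_1(B vs Q,Y) = 3
u_1(C vs Q,Y) = 2
u_1(D vs Q,Y) = 0
u_1(E vs Q,Y) = 3
max payoff 3 at {B,E}

BR_1 = {B,E}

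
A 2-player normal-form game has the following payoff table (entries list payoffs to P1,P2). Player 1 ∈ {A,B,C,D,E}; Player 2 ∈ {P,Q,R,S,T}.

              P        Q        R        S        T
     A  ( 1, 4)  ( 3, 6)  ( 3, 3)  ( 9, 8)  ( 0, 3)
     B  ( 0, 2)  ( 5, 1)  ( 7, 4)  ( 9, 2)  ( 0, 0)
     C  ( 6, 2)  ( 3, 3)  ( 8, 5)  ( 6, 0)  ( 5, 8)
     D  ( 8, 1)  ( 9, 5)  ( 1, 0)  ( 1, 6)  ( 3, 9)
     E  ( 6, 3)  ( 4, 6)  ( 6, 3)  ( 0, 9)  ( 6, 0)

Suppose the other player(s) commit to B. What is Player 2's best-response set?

BR_2 = {R}

u_2(P vs B) = 2
u_2(Q vs B) = 1
u_2(R vs B) = 4
u_2(S vs B) = 2
u_2(T vs B) = 0
max payoff 4 at {R}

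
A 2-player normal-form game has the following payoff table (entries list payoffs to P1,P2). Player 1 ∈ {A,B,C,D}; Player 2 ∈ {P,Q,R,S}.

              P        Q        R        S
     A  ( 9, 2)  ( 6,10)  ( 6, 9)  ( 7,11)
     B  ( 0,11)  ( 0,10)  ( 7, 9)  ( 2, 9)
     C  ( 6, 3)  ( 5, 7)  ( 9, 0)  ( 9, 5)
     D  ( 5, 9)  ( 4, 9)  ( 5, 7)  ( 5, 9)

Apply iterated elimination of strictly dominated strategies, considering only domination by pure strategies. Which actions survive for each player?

Remaining: P1:{A,C} P2:{Q,S}

P1 drop B (C beats it: P:6>0 Q:5>0 R:9>7 S:9>2)
P1 drop D (A beats it: P:9>5 Q:6>4 R:6>5 S:7>5)
P2 drop P (Q beats it: A:10>2 C:7>3)
P2 drop R (Q beats it: A:10>9 C:7>0)
P1→{A,C} P2→{Q,S}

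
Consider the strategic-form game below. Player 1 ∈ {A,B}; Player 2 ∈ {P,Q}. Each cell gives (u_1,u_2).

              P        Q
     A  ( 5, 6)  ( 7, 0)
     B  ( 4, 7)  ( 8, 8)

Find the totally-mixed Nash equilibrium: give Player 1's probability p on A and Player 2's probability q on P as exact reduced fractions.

(p,q) = (1/7, 1/2)

P1 indiff ⇒ q·5+(1-q)·7 = q·4+(1-q)·8 ⇒ q(1) = (1-q)(1) ⇒ q = 1/2
P2 indiff ⇒ p·6+(1-p)·7 = p·0+(1-p)·8 ⇒ p(6) = (1-p)(1) ⇒ p = 1/7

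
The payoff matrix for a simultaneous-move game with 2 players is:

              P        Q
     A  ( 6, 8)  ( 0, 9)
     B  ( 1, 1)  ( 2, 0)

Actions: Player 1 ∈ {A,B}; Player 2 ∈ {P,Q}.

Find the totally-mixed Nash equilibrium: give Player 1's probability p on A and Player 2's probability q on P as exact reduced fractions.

P1 mixes 1/2 on A; P2 mixes 2/7 on P

P1 indiff ⇒ q·6+(1-q)·0 = q·1+(1-q)·2 ⇒ q(5) = (1-q)(2) ⇒ q = 2/7
P2 indiff ⇒ p·8+(1-p)·1 = p·9+(1-p)·0 ⇒ p(-1) = (1-p)(-1) ⇒ p = 1/2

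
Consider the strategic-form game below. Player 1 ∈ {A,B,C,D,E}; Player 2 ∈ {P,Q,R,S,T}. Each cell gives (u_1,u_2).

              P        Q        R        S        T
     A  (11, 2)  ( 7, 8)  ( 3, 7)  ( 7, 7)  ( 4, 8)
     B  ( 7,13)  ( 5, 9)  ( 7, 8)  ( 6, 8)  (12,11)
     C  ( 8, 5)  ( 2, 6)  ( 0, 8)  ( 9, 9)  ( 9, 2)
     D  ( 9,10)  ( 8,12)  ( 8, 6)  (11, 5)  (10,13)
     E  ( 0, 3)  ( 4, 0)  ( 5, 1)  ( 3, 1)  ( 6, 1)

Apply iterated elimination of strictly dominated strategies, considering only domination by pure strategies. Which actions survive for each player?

Remaining: P1:{A,B,D} P2:{P,Q,T}

P1 drop C (D beats it: P:9>8 Q:8>2 R:8>0 S:11>9 T:10>9)
P1 drop E (B beats it: P:7>0 Q:5>4 R:7>5 S:6>3 T:12>6)
P2 drop R (Q beats it: A:8>7 B:9>8 D:12>6)
P2 drop S (Q beats it: A:8>7 B:9>8 D:12>5)
P1→{A,B,D} P2→{P,Q,T}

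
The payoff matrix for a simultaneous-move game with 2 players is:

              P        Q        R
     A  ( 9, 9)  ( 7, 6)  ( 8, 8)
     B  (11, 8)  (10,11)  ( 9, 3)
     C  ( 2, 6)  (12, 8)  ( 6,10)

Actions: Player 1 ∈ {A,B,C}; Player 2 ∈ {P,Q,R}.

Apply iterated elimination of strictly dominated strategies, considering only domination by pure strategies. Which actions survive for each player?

P1 drop A (B beats it: P:11>9 Q:10>7 R:9>8)
P2 drop P (Q beats it: B:11>8 C:8>6)
P1→{B,C} P2→{Q,R}

IESDS → P1:{B,C} P2:{Q,R}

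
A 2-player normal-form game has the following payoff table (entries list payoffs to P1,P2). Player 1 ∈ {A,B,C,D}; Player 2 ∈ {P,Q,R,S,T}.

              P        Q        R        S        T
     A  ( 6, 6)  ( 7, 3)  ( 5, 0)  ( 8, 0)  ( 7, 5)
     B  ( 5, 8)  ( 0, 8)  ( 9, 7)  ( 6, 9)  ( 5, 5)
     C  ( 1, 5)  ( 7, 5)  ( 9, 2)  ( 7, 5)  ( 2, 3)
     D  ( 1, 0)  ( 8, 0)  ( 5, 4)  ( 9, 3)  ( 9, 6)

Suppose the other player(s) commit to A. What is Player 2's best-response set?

argmax u_2 = {P}

u_2(P vs A) = 6
u_2(Q vs A) = 3
u_2(R vs A) = 0
u_2(S vs A) = 0
u_2(T vs A) = 5
max payoff 6 at {P}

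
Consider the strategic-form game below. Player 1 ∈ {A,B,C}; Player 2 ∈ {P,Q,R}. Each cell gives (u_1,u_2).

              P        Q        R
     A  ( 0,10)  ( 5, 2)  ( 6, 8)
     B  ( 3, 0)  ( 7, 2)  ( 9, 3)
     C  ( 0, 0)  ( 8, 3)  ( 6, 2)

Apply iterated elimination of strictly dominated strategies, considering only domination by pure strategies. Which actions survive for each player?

Remaining: P1:{B,C} P2:{Q,R}

P1 drop A (B beats it: P:3>0 Q:7>5 R:9>6)
P2 drop P (Q beats it: B:2>0 C:3>0)
P1→{B,C} P2→{Q,R}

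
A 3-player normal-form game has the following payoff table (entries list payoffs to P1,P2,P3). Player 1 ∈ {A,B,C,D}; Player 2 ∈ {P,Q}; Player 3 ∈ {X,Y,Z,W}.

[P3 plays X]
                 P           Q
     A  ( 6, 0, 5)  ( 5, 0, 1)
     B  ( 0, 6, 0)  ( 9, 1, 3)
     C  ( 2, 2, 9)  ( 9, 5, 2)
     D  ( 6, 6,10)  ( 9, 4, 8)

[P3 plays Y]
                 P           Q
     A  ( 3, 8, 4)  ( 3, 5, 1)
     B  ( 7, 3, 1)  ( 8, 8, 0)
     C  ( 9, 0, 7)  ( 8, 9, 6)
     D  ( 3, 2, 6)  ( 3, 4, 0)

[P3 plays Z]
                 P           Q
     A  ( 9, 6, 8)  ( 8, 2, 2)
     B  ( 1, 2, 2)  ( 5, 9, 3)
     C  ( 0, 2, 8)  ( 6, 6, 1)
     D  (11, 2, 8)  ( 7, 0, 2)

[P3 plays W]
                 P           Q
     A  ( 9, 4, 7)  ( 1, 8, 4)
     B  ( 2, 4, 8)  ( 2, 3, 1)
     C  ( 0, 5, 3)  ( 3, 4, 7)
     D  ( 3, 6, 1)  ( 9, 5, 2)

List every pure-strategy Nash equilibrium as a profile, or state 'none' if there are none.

(A,P,X): not NE [P3→Z gives 8>5]
(A,P,Y): not NE [P1→C gives 9>3; P3→Z gives 8>4]
(A,P,Z): not NE [P1→D gives 11>9]
(A,P,W): not NE [P2→Q gives 8>4; P3→Z gives 8>7]
(A,Q,X): not NE [P1→D gives 9>5; P3→W gives 4>1]
(A,Q,Y): not NE [P1→C gives 8>3; P2→P gives 8>5; P3→W gives 4>1]
(A,Q,Z): not NE [P2→P gives 6>2; P3→W gives 4>2]
(A,Q,W): not NE [P1→D gives 9>1]
(B,P,X): not NE [P1→D gives 6>0; P3→W gives 8>0]
(B,P,Y): not NE [P1→C gives 9>7; P2→Q gives 8>3; P3→W gives 8>1]
(B,P,Z): not NE [P1→D gives 11>1; P2→Q gives 9>2; P3→W gives 8>2]
(B,P,W): not NE [P1→A gives 9>2]
(B,Q,X): not NE [P2→P gives 6>1]
(B,Q,Y): not NE [P3→Z gives 3>0]
(B,Q,Z): not NE [P1→A gives 8>5]
(B,Q,W): not NE [P1→D gives 9>2; P2→P gives 4>3; P3→Z gives 3>1]
(C,P,X): not NE [P1→D gives 6>2; P2→Q gives 5>2]
(C,P,Y): not NE [P2→Q gives 9>0; P3→X gives 9>7]
(C,P,Z): not NE [P1→D gives 11>0; P2→Q gives 6>2; P3→X gives 9>8]
(C,P,W): not NE [P1→A gives 9>0; P3→X gives 9>3]
(C,Q,X): not NE [P3→W gives 7>2]
(C,Q,Y): not NE [P3→W gives 7>6]
(C,Q,Z): not NE [P1→A gives 8>6; P3→W gives 7>1]
(C,Q,W): not NE [P1→D gives 9>3; P2→P gives 5>4]
(D,P,X): NE
(D,P,Y): not NE [P1→C gives 9>3; P2→Q gives 4>2; P3→X gives 10>6]
(D,P,Z): not NE [P3→X gives 10>8]
(D,P,W): not NE [P1→A gives 9>3; P3→X gives 10>1]
(D,Q,X): not NE [P2→P gives 6>4]
(D,Q,Y): not NE [P1→C gives 8>3; P3→X gives 8>0]
(D,Q,Z): not NE [P1→A gives 8>7; P2→P gives 2>0; P3→X gives 8>2]
(D,Q,W): not NE [P2→P gives 6>5; P3→X gives 8>2]

Nash profiles: (D,P,X)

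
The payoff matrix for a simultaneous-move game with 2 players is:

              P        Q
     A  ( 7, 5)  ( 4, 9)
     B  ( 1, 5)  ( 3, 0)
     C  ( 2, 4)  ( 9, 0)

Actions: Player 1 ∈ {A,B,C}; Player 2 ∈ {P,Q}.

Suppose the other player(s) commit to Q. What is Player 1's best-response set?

u_1(A vs Q) = 4
u_1(B vs Q) = 3
u_1(C vs Q) = 9
max payoff 9 at {C}

BR_1 = {C}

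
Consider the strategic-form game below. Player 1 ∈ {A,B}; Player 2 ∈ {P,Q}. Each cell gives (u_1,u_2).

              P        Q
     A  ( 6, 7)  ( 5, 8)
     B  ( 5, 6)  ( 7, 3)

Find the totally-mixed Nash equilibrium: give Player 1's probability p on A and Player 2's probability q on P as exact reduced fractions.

P1 mixes 3/4 on A; P2 mixes 2/3 on P

P1 indiff ⇒ q·6+(1-q)·5 = q·5+(1-q)·7 ⇒ q(1) = (1-q)(2) ⇒ q = 2/3
P2 indiff ⇒ p·7+(1-p)·6 = p·8+(1-p)·3 ⇒ p(-1) = (1-p)(-3) ⇒ p = 3/4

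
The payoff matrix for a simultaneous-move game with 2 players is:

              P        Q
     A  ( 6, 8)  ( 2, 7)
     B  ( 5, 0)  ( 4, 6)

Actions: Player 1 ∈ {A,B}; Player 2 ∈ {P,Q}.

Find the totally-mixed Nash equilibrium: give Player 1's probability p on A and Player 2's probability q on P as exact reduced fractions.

(p,q) = (6/7, 2/3)

P1 indiff ⇒ q·6+(1-q)·2 = q·5+(1-q)·4 ⇒ q(1) = (1-q)(2) ⇒ q = 2/3
P2 indiff ⇒ p·8+(1-p)·0 = p·7+(1-p)·6 ⇒ p(1) = (1-p)(6) ⇒ p = 6/7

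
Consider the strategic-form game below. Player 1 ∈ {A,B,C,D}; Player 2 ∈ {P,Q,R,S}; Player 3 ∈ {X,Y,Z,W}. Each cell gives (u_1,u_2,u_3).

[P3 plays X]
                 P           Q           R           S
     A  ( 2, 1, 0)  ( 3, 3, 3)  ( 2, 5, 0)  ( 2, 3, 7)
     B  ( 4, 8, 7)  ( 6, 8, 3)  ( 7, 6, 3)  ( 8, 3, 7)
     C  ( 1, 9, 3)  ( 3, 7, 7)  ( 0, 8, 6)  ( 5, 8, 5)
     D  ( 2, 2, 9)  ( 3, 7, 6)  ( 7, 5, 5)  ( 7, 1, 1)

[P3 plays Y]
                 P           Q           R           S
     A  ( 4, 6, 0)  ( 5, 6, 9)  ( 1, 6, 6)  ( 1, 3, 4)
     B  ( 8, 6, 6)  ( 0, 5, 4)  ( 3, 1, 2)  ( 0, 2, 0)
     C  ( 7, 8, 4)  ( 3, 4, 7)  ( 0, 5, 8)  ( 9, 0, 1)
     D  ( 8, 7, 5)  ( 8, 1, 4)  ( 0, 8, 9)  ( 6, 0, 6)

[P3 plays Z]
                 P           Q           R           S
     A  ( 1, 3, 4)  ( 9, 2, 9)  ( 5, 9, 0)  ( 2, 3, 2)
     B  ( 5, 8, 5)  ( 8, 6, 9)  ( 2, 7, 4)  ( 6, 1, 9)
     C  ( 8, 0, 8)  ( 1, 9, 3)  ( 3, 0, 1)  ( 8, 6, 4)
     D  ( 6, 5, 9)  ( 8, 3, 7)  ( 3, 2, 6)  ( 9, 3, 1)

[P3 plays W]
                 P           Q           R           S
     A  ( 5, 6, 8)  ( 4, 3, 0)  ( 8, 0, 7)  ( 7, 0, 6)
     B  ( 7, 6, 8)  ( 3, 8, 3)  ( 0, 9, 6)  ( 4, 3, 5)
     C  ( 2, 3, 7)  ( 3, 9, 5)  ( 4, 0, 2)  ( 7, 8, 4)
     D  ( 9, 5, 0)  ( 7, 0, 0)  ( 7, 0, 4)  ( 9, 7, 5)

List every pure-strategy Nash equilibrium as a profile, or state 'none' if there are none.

(A,P,X): not NE [P1→B gives 4>2; P2→R gives 5>1; P3→W gives 8>0]
(A,P,Y): not NE [P1→D gives 8>4; P3→W gives 8>0]
(A,P,Z): not NE [P1→C gives 8>1; P2→R gives 9>3; P3→W gives 8>4]
(A,P,W): not NE [P1→D gives 9>5]
(A,Q,X): not NE [P1→B gives 6>3; P2→R gives 5>3; P3→Z gives 9>3]
(A,Q,Y): not NE [P1→D gives 8>5]
(A,Q,Z): not NE [P2→R gives 9>2]
(A,Q,W): not NE [P1→D gives 7>4; P2→P gives 6>3; P3→Z gives 9>0]
(A,R,X): not NE [P1→D gives 7>2; P3→W gives 7>0]
(A,R,Y): not NE [P1→B gives 3>1; P3→W gives 7>6]
(A,R,Z): not NE [P3→W gives 7>0]
(A,R,W): not NE [P2→P gives 6>0]
(A,S,X): not NE [P1→B gives 8>2; P2→R gives 5>3]
(A,S,Y): not NE [P1→C gives 9>1; P2→R gives 6>3; P3→X gives 7>4]
(A,S,Z): not NE [P1→D gives 9>2; P2→R gives 9>3; P3→X gives 7>2]
(A,S,W): not NE [P1→D gives 9>7; P2→P gives 6>0; P3→X gives 7>6]
(B,P,X): not NE [P3→W gives 8>7]
(B,P,Y): not NE [P3→W gives 8>6]
(B,P,Z): not NE [P1→C gives 8>5; P3→W gives 8>5]
(B,P,W): not NE [P1→D gives 9>7; P2→R gives 9>6]
(B,Q,X): not NE [P3→Z gives 9>3]
(B,Q,Y): not NE [P1→D gives 8>0; P2→P gives 6>5; P3→Z gives 9>4]
(B,Q,Z): not NE [P1→A gives 9>8; P2→P gives 8>6]
(B,Q,W): not NE [P1→D gives 7>3; P2→R gives 9>8; P3→Z gives 9>3]
(B,R,X): not NE [P2→Q gives 8>6; P3→W gives 6>3]
(B,R,Y): not NE [P2→P gives 6>1; P3→W gives 6>2]
(B,R,Z): not NE [P1→A gives 5>2; P2→P gives 8>7; P3→W gives 6>4]
(B,R,W): not NE [P1→A gives 8>0]
(B,S,X): not NE [P2→Q gives 8>3; P3→Z gives 9>7]
(B,S,Y): not NE [P1→C gives 9>0; P2→P gives 6>2; P3→Z gives 9>0]
(B,S,Z): not NE [P1→D gives 9>6; P2→P gives 8>1]
(B,S,W): not NE [P1→D gives 9>4; P2→R gives 9>3; P3→Z gives 9>5]
(C,P,X): not NE [P1→B gives 4>1; P3→Z gives 8>3]
(C,P,Y): not NE [P1→D gives 8>7; P3→Z gives 8>4]
(C,P,Z): not NE [P2→Q gives 9>0]
(C,P,W): not NE [P1→D gives 9>2; P2→Q gives 9>3; P3→Z gives 8>7]
(C,Q,X): not NE [P1→B gives 6>3; P2→P gives 9>7]
(C,Q,Y): not NE [P1→D gives 8>3; P2→P gives 8>4]
(C,Q,Z): not NE [P1→A gives 9>1; P3→Y gives 7>3]
(C,Q,W): not NE [P1→D gives 7>3; P3→Y gives 7>5]
(C,R,X): not NE [P1→D gives 7>0; P2→P gives 9>8; P3→Y gives 8>6]
(C,R,Y): not NE [P1→B gives 3>0; P2→P gives 8>5]
(C,R,Z): not NE [P1→A gives 5>3; P2→Q gives 9>0; P3→Y gives 8>1]
(C,R,W): not NE [P1→A gives 8>4; P2→Q gives 9>0; P3→Y gives 8>2]
(C,S,X): not NE [P1→B gives 8>5; P2→P gives 9>8]
(C,S,Y): not NE [P2→P gives 8>0; P3→X gives 5>1]
(C,S,Z): not NE [P1→D gives 9>8; P2→Q gives 9>6; P3→X gives 5>4]
(C,S,W): not NE [P1→D gives 9>7; P2→Q gives 9>8; P3→X gives 5>4]
(D,P,X): not NE [P1→B gives 4>2; P2→Q gives 7>2]
(D,P,Y): not NE [P2→R gives 8>7; P3→Z gives 9>5]
(D,P,Z): not NE [P1→C gives 8>6]
(D,P,W): not NE [P2→S gives 7>5; P3→Z gives 9>0]
(D,Q,X): not NE [P1→B gives 6>3; P3→Z gives 7>6]
(D,Q,Y): not NE [P2→R gives 8>1; P3→Z gives 7>4]
(D,Q,Z): not NE [P1→A gives 9>8; P2→P gives 5>3]
(D,Q,W): not NE [P2→S gives 7>0; P3→Z gives 7>0]
(D,R,X): not NE [P2→Q gives 7>5; P3→Y gives 9>5]
(D,R,Y): not NE [P1→B gives 3>0]
(D,R,Z): not NE [P1→A gives 5>3; P2→P gives 5>2; P3→Y gives 9>6]
(D,R,W): not NE [P1→A gives 8>7; P2→S gives 7>0; P3→Y gives 9>4]
(D,S,X): not NE [P1→B gives 8>7; P2→Q gives 7>1; P3→Y gives 6>1]
(D,S,Y): not NE [P1→C gives 9>6; P2→R gives 8>0]
(D,S,Z): not NE [P2→P gives 5>3; P3→Y gives 6>1]
(D,S,W): not NE [P3→Y gives 6>5]

Equilibria: none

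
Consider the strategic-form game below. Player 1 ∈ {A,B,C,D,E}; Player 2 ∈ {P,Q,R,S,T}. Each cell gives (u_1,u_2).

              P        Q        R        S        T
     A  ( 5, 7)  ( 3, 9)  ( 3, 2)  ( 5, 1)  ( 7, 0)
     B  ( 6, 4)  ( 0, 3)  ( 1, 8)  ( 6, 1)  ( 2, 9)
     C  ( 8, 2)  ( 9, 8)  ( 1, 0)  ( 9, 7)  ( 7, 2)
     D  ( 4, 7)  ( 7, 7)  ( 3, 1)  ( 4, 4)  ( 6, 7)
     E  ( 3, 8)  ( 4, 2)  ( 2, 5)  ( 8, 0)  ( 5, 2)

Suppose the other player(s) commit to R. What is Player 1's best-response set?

BR_1 = {A,D}

u_1(A vs R) = 3
u_1(B vs R) = 1
u_1(C vs R) = 1
u_1(D vs R) = 3
u_1(E vs R) = 2
max payoff 3 at {A,D}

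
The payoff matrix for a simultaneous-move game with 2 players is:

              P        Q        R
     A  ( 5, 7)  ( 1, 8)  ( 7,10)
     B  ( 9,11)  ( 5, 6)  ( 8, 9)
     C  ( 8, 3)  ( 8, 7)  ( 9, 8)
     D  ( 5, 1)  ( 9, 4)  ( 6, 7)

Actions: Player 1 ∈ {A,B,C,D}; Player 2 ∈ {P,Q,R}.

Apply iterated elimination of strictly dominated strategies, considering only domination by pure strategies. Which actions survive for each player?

P1 drop A (B beats it: P:9>5 Q:5>1 R:8>7)
P2 drop Q (R beats it: B:9>6 C:8>7 D:7>4)
P1 drop D (B beats it: P:9>5 R:8>6)
P1→{B,C} P2→{P,R}

Survivors P1:{B,C} P2:{P,R}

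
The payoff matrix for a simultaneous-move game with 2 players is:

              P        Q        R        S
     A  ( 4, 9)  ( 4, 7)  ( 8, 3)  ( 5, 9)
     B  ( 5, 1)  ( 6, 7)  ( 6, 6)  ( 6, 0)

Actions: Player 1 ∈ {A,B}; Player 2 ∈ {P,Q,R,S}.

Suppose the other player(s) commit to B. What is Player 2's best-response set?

u_2(P vs B) = 1
u_2(Q vs B) = 7
u_2(R vs B) = 6
u_2(S vs B) = 0
max payoff 7 at {Q}

argmax u_2 = {Q}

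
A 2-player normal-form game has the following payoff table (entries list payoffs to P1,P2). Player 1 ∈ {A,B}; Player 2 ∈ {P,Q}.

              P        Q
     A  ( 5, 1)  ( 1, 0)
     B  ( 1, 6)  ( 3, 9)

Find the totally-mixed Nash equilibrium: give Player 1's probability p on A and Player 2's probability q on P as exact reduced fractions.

P1 indiff ⇒ q·5+(1-q)·1 = q·1+(1-q)·3 ⇒ q(4) = (1-q)(2) ⇒ q = 1/3
P2 indiff ⇒ p·1+(1-p)·6 = p·0+(1-p)·9 ⇒ p(1) = (1-p)(3) ⇒ p = 3/4

(p,q) = (3/4, 1/3)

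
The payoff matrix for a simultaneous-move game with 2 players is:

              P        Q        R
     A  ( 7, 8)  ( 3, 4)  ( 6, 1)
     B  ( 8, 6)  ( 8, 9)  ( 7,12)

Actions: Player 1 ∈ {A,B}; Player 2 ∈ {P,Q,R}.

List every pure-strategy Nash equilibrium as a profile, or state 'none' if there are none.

(A,P): not NE [P1→B gives 8>7]
(A,Q): not NE [P1→B gives 8>3; P2→P gives 8>4]
(A,R): not NE [P1→B gives 7>6; P2→P gives 8>1]
(B,P): not NE [P2→R gives 12>6]
(B,Q): not NE [P2→R gives 12>9]
(B,R): NE

NE set: (B,R)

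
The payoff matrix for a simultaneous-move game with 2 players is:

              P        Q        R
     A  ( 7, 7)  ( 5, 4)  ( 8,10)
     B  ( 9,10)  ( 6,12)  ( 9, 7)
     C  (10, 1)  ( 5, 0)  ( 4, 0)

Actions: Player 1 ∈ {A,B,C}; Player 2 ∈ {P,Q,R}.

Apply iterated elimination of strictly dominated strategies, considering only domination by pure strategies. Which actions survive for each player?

Survivors P1:{B,C} P2:{P,Q}

P1 drop A (B beats it: P:9>7 Q:6>5 R:9>8)
P2 drop R (P beats it: B:10>7 C:1>0)
P1→{B,C} P2→{P,Q}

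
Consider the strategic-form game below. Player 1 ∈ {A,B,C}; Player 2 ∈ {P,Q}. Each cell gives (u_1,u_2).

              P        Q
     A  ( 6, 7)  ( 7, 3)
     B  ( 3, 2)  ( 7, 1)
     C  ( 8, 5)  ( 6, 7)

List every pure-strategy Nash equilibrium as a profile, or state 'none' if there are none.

(A,P): not NE [P1→C gives 8>6]
(A,Q): not NE [P2→P gives 7>3]
(B,P): not NE [P1→C gives 8>3]
(B,Q): not NE [P2→P gives 2>1]
(C,P): not NE [P2→Q gives 7>5]
(C,Q): not NE [P1→B gives 7>6]

PSNE: ∅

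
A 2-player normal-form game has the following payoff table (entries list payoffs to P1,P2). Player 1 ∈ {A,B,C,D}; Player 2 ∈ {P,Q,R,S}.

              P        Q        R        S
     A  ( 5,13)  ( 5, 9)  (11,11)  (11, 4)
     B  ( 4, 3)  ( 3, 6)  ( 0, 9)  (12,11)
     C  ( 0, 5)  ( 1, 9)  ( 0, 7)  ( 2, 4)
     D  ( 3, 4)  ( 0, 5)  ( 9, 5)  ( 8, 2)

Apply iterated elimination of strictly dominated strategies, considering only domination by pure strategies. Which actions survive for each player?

Survivors P1:{A,B} P2:{P,R,S}

P1 drop C (A beats it: P:5>0 Q:5>1 R:11>0 S:11>2)
P1 drop D (A beats it: P:5>3 Q:5>0 R:11>9 S:11>8)
P2 drop Q (R beats it: A:11>9 B:9>6)
P1→{A,B} P2→{P,R,S}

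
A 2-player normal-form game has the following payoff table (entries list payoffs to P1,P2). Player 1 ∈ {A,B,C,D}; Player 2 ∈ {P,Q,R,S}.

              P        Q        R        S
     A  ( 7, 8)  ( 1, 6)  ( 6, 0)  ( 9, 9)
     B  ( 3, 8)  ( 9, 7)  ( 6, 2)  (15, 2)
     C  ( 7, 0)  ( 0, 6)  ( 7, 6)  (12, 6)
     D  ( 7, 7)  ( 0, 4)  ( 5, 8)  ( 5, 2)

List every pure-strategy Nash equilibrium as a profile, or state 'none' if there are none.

NE set: (C,R)

(A,P): not NE [P2→S gives 9>8]
(A,Q): not NE [P1→B gives 9>1; P2→S gives 9>6]
(A,R): not NE [P1→C gives 7>6; P2→S gives 9>0]
(A,S): not NE [P1→B gives 15>9]
(B,P): not NE [P1→D gives 7>3]
(B,Q): not NE [P2→P gives 8>7]
(B,R): not NE [P1→C gives 7>6; P2→P gives 8>2]
(B,S): not NE [P2→P gives 8>2]
(C,P): not NE [P2→S gives 6>0]
(C,Q): not NE [P1→B gives 9>0]
(C,R): NE
(C,S): not NE [P1→B gives 15>12]
(D,P): not NE [P2→R gives 8>7]
(D,Q): not NE [P1→B gives 9>0; P2→R gives 8>4]
(D,R): not NE [P1→C gives 7>5]
(D,S): not NE [P1→B gives 15>5; P2→R gives 8>2]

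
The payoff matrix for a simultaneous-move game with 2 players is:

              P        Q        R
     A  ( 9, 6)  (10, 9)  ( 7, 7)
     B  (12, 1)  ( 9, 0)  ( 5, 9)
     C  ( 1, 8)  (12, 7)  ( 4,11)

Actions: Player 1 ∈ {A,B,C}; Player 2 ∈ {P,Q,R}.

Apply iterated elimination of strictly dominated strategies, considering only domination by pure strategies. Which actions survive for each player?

P2 drop P (R beats it: A:7>6 B:9>1 C:11>8)
P1 drop B (A beats it: Q:10>9 R:7>5)
P1→{A,C} P2→{Q,R}

Survivors P1:{A,C} P2:{Q,R}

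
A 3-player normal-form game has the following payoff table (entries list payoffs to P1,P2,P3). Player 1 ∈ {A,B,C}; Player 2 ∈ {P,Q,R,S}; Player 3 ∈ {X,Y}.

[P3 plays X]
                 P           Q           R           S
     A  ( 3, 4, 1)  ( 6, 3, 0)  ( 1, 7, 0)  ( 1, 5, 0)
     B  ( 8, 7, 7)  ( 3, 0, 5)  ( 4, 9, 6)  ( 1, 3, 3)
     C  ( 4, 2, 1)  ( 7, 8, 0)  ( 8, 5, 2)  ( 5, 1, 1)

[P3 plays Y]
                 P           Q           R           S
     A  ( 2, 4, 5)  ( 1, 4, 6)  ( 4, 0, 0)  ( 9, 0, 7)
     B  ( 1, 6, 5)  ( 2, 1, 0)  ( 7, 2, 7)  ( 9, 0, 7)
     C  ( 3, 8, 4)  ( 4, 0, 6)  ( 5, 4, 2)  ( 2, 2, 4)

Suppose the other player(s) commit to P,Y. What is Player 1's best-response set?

u_1(A vs P,Y) = 2
u_1(B vs P,Y) = 1
u_1(C vs P,Y) = 3
max payoff 3 at {C}

BR_1 = {C}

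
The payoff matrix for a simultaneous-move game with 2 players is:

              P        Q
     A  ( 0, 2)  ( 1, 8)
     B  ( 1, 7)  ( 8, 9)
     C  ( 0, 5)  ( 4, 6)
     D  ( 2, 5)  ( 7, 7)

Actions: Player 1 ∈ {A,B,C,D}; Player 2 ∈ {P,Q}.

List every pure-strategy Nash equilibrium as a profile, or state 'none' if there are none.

Nash profiles: (B,Q)

(A,P): not NE [P1→D gives 2>0; P2→Q gives 8>2]
(A,Q): not NE [P1→B gives 8>1]
(B,P): not NE [P1→D gives 2>1; P2→Q gives 9>7]
(B,Q): NE
(C,P): not NE [P1→D gives 2>0; P2→Q gives 6>5]
(C,Q): not NE [P1→B gives 8>4]
(D,P): not NE [P2→Q gives 7>5]
(D,Q): not NE [P1→B gives 8>7]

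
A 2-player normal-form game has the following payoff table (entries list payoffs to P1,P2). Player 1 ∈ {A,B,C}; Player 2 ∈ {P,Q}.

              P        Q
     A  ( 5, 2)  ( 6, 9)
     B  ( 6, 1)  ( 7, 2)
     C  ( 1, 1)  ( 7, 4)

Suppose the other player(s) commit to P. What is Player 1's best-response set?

u_1(A vs P) = 5
u_1(B vs P) = 6
u_1(C vs P) = 1
max payoff 6 at {B}

argmax u_1 = {B}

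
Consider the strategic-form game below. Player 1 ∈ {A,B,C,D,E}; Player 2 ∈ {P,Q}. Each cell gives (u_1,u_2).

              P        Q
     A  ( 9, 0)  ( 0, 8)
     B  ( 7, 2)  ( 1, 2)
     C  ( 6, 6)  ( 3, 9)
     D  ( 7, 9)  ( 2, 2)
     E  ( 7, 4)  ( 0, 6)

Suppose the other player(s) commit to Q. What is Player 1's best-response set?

P1 best: {C}

u_1(A vs Q) = 0
u_1(B vs Q) = 1
u_1(C vs Q) = 3
u_1(D vs Q) = 2
u_1(E vs Q) = 0
max payoff 3 at {C}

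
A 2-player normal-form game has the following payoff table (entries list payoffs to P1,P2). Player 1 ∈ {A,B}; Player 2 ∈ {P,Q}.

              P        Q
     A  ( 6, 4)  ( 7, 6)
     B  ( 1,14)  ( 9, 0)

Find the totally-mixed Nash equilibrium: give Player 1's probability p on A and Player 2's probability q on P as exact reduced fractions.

P1 indiff ⇒ q·6+(1-q)·7 = q·1+(1-q)·9 ⇒ q(5) = (1-q)(2) ⇒ q = 2/7
P2 indiff ⇒ p·4+(1-p)·14 = p·6+(1-p)·0 ⇒ p(-2) = (1-p)(-14) ⇒ p = 7/8

P1 mixes 7/8 on A; P2 mixes 2/7 on P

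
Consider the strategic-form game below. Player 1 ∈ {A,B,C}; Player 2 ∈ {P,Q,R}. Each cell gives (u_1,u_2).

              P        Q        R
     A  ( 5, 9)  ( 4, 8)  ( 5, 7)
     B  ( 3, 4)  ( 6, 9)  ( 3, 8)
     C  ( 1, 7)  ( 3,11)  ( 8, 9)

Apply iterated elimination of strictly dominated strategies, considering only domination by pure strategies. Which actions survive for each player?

P2 drop R (Q beats it: A:8>7 B:9>8 C:11>9)
P1 drop C (A beats it: P:5>1 Q:4>3)
P1→{A,B} P2→{P,Q}

Survivors P1:{A,B} P2:{P,Q}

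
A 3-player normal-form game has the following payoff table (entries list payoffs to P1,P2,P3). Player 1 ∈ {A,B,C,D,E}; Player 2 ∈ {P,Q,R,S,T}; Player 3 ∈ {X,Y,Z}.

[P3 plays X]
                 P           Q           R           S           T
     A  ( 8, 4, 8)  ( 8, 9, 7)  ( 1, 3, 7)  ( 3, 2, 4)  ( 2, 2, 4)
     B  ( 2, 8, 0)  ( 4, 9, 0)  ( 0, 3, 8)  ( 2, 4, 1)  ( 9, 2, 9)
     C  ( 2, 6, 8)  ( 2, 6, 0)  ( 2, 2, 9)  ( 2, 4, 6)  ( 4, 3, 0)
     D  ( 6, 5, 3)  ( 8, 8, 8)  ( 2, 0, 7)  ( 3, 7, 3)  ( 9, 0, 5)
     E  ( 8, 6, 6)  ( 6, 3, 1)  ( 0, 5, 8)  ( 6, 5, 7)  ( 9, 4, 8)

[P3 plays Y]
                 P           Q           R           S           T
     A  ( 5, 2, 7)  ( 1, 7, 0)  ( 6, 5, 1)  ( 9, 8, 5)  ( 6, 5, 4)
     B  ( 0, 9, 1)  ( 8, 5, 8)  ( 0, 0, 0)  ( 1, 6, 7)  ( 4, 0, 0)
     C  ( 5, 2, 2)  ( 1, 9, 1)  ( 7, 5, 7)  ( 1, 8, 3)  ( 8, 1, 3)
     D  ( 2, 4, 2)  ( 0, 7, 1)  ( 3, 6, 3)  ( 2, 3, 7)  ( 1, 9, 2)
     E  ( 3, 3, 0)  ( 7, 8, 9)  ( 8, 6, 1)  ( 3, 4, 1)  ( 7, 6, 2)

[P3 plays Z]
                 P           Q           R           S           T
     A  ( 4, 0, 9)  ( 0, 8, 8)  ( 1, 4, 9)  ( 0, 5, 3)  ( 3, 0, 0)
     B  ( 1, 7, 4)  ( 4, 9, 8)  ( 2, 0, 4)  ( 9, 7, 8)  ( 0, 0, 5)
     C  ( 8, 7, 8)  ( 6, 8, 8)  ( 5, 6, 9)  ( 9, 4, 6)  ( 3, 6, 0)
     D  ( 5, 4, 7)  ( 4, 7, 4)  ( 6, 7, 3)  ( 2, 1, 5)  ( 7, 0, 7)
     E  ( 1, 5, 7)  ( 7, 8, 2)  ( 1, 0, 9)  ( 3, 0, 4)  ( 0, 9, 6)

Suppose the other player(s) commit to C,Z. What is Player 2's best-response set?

BR_2 = {Q}

u_2(P vs C,Z) = 7
u_2(Q vs C,Z) = 8
u_2(R vs C,Z) = 6
u_2(S vs C,Z) = 4
u_2(T vs C,Z) = 6
max payoff 8 at {Q}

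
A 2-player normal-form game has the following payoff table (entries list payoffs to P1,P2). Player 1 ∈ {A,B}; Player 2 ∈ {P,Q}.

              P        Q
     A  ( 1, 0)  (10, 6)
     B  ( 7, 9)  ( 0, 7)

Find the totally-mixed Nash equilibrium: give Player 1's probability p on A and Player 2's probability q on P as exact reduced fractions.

P1 indiff ⇒ q·1+(1-q)·10 = q·7+(1-q)·0 ⇒ q(-6) = (1-q)(-10) ⇒ q = 5/8
P2 indiff ⇒ p·0+(1-p)·9 = p·6+(1-p)·7 ⇒ p(-6) = (1-p)(-2) ⇒ p = 1/4

(p,q) = (1/4, 5/8)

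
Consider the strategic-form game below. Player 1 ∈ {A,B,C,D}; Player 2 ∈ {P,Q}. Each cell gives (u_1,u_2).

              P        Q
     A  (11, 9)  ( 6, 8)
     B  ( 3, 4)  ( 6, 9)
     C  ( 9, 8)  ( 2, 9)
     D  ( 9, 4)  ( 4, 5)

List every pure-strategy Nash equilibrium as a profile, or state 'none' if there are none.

(A,P): NE
(A,Q): not NE [P2→P gives 9>8]
(B,P): not NE [P1→A gives 11>3; P2→Q gives 9>4]
(B,Q): NE
(C,P): not NE [P1→A gives 11>9; P2→Q gives 9>8]
(C,Q): not NE [P1→B gives 6>2]
(D,P): not NE [P1→A gives 11>9; P2→Q gives 5>4]
(D,Q): not NE [P1→B gives 6>4]

Nash profiles: (A,P), (B,Q)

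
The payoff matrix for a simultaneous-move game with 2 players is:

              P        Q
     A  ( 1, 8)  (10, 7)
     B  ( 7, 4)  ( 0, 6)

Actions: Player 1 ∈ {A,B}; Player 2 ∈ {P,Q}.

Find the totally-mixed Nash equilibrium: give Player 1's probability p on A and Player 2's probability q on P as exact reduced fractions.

p=2/3, q=5/8

P1 indiff ⇒ q·1+(1-q)·10 = q·7+(1-q)·0 ⇒ q(-6) = (1-q)(-10) ⇒ q = 5/8
P2 indiff ⇒ p·8+(1-p)·4 = p·7+(1-p)·6 ⇒ p(1) = (1-p)(2) ⇒ p = 2/3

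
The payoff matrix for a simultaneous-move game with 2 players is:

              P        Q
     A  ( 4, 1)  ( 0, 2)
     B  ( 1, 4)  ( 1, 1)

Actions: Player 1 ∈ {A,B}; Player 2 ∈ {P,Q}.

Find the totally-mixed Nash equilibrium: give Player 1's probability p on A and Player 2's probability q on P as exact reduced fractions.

(p,q) = (3/4, 1/4)

P1 indiff ⇒ q·4+(1-q)·0 = q·1+(1-q)·1 ⇒ q(3) = (1-q)(1) ⇒ q = 1/4
P2 indiff ⇒ p·1+(1-p)·4 = p·2+(1-p)·1 ⇒ p(-1) = (1-p)(-3) ⇒ p = 3/4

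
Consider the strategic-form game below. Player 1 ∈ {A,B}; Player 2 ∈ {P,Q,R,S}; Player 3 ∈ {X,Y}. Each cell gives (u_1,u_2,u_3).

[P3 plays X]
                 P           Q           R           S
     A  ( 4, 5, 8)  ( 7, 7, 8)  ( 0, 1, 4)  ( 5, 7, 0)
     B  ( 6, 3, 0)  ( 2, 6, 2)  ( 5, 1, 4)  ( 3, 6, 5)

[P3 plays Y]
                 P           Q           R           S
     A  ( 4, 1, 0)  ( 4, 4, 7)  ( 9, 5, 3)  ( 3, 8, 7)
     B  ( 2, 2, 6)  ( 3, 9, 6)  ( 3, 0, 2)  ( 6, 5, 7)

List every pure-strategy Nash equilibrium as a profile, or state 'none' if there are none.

(A,P,X): not NE [P1→B gives 6>4; P2→S gives 7>5]
(A,P,Y): not NE [P2→S gives 8>1; P3→X gives 8>0]
(A,Q,X): NE
(A,Q,Y): not NE [P2→S gives 8>4; P3→X gives 8>7]
(A,R,X): not NE [P1→B gives 5>0; P2→S gives 7>1]
(A,R,Y): not NE [P2→S gives 8>5; P3→X gives 4>3]
(A,S,X): not NE [P3→Y gives 7>0]
(A,S,Y): not NE [P1→B gives 6>3]
(B,P,X): not NE [P2→S gives 6>3; P3→Y gives 6>0]
(B,P,Y): not NE [P1→A gives 4>2; P2→Q gives 9>2]
(B,Q,X): not NE [P1→A gives 7>2; P3→Y gives 6>2]
(B,Q,Y): not NE [P1→A gives 4>3]
(B,R,X): not NE [P2→S gives 6>1]
(B,R,Y): not NE [P1→A gives 9>3; P2→Q gives 9>0; P3→X gives 4>2]
(B,S,X): not NE [P1→A gives 5>3; P3→Y gives 7>5]
(B,S,Y): not NE [P2→Q gives 9>5]

Nash profiles: (A,Q,X)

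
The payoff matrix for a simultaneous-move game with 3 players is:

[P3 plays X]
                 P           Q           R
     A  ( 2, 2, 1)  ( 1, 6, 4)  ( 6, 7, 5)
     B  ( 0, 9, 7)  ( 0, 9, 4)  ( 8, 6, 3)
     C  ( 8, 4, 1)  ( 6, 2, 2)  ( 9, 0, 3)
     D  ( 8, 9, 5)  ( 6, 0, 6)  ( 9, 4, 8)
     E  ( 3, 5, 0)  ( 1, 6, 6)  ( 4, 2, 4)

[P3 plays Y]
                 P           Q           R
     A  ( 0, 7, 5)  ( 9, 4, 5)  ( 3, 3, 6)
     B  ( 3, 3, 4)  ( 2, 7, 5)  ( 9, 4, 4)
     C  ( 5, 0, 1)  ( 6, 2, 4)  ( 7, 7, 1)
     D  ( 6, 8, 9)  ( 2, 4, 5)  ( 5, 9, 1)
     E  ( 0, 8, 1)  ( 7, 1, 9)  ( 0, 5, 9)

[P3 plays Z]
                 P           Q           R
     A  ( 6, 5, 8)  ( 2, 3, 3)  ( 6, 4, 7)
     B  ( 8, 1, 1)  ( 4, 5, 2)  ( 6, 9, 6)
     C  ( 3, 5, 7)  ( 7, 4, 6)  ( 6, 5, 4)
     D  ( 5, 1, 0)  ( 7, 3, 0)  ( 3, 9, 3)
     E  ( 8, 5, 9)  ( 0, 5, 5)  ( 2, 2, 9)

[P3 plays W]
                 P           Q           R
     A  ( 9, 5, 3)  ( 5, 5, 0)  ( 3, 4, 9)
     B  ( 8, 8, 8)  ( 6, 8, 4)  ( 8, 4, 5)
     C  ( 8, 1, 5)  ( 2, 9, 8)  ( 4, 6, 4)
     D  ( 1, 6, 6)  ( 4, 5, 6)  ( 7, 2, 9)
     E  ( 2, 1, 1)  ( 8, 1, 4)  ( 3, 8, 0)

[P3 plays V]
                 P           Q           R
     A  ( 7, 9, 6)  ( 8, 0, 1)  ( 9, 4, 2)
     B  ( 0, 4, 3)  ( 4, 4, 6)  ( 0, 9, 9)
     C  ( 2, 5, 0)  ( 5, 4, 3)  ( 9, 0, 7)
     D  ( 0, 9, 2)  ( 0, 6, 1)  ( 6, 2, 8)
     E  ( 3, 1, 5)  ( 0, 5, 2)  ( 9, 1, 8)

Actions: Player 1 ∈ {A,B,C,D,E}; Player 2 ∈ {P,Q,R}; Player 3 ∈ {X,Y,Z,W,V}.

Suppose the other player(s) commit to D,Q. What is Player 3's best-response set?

u_3(X vs D,Q) = 6
u_3(Y vs D,Q) = 5
u_3(Z vs D,Q) = 0
u_3(W vs D,Q) = 6
u_3(V vs D,Q) = 1
max payoff 6 at {X,W}

BR_3 = {X,W}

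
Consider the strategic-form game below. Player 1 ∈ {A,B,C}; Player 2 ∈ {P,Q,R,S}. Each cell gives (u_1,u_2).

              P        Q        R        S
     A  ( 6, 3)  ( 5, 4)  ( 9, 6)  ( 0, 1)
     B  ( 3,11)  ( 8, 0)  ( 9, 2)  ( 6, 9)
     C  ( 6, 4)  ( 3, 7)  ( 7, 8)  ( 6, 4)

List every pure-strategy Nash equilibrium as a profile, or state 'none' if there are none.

PSNE = {(A,R)}

(A,P): not NE [P2→R gives 6>3]
(A,Q): not NE [P1→B gives 8>5; P2→R gives 6>4]
(A,R): NE
(A,S): not NE [P1→C gives 6>0; P2→R gives 6>1]
(B,P): not NE [P1→C gives 6>3]
(B,Q): not NE [P2→P gives 11>0]
(B,R): not NE [P2→P gives 11>2]
(B,S): not NE [P2→P gives 11>9]
(C,P): not NE [P2→R gives 8>4]
(C,Q): not NE [P1→B gives 8>3; P2→R gives 8>7]
(C,R): not NE [P1→B gives 9>7]
(C,S): not NE [P2→R gives 8>4]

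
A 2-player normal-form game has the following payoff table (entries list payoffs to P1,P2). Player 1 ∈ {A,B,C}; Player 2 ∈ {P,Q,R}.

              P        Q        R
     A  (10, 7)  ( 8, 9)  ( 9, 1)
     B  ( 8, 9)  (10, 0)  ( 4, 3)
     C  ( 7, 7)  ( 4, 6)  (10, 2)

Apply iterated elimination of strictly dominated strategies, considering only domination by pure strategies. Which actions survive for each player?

P2 drop R (P beats it: A:7>1 B:9>3 C:7>2)
P1 drop C (A beats it: P:10>7 Q:8>4)
P1→{A,B} P2→{P,Q}

Remaining: P1:{A,B} P2:{P,Q}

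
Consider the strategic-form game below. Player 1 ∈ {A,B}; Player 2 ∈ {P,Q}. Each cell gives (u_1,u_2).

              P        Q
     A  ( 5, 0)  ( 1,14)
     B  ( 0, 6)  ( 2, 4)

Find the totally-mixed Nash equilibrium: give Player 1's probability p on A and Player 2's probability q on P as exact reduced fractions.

p=1/8, q=1/6

P1 indiff ⇒ q·5+(1-q)·1 = q·0+(1-q)·2 ⇒ q(5) = (1-q)(1) ⇒ q = 1/6
P2 indiff ⇒ p·0+(1-p)·6 = p·14+(1-p)·4 ⇒ p(-14) = (1-p)(-2) ⇒ p = 1/8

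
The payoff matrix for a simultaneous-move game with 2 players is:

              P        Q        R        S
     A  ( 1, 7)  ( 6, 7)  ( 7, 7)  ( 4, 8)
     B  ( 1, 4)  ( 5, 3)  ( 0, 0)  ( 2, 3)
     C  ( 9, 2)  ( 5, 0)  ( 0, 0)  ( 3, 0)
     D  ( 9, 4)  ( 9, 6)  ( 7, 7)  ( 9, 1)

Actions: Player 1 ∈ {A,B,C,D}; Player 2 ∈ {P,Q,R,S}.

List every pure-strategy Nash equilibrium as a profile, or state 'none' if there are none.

NE set: (C,P), (D,R)

(A,P): not NE [P1→D gives 9>1; P2→S gives 8>7]
(A,Q): not NE [P1→D gives 9>6; P2→S gives 8>7]
(A,R): not NE [P2→S gives 8>7]
(A,S): not NE [P1→D gives 9>4]
(B,P): not NE [P1→D gives 9>1]
(B,Q): not NE [P1→D gives 9>5; P2→P gives 4>3]
(B,R): not NE [P1→D gives 7>0; P2→P gives 4>0]
(B,S): not NE [P1→D gives 9>2; P2→P gives 4>3]
(C,P): NE
(C,Q): not NE [P1→D gives 9>5; P2→P gives 2>0]
(C,R): not NE [P1→D gives 7>0; P2→P gives 2>0]
(C,S): not NE [P1→D gives 9>3; P2→P gives 2>0]
(D,P): not NE [P2→R gives 7>4]
(D,Q): not NE [P2→R gives 7>6]
(D,R): NE
(D,S): not NE [P2→R gives 7>1]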